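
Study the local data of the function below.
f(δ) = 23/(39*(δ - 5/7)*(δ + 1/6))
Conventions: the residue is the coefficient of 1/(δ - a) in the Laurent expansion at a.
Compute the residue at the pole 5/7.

The residue is 322/481.

At the order-1 pole 5/7 set g(δ) = (δ - (5/7))*f(δ) = 23/(39*(δ + 1/6)).
Simple pole: residue = g(a) at a = 5/7, which is 322/481.


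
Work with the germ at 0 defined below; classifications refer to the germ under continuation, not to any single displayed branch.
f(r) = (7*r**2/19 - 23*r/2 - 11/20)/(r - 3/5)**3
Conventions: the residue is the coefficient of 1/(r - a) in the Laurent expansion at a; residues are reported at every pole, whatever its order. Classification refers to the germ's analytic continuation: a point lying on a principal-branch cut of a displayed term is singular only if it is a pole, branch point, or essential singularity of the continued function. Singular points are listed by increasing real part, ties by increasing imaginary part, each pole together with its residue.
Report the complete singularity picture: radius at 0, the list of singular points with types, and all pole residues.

Denominator factor (r - 3/5)^3: pole of order 3 at 3/5, modulus 3/5.
The radius of convergence is the smallest modulus among the singular points: 3/5.
At the order-3 pole 3/5 set g(r) = (r - (3/5))^3*f(r) = 7*r**2/19 - 23*r/2 - 11/20.
Order-3 pole: residue = g''(a)/2; g''(3/5) = 14/19, so the residue is 7/19.

Radius of convergence at 0: 3/5.
At 3/5: a pole of order 3; residue 7/19.


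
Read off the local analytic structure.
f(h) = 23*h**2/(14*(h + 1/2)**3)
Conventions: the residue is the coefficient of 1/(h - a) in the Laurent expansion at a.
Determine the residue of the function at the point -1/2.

The residue is 23/14.

At the order-3 pole -1/2 set g(h) = (h - (-1/2))^3*f(h) = 23*h**2/14.
Order-3 pole: residue = g''(a)/2; g''(-1/2) = 23/7, so the residue is 23/14.


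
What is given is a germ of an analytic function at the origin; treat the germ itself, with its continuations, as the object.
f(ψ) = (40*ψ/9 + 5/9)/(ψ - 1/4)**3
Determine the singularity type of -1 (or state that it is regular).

The point is a regular point.

Denominator factors: ψ - 1/4 = -5/4 at ψ = -1 — none vanishes.
So the germ continues analytically to -1.


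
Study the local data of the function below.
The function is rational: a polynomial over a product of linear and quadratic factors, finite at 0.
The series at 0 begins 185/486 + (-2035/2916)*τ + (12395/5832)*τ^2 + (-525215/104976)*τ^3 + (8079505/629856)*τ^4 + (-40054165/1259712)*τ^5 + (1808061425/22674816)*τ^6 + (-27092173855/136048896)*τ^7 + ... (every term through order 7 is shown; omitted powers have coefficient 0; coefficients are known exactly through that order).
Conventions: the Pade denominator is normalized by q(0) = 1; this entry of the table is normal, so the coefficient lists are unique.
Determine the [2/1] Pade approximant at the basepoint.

The Pade approximant has numerator coefficients [185/486, 29045/146529, 424205/879174]; denominator coefficients [1, 2839/1206].

Taylor coefficients needed (read off): a_0 = 185/486, a_1 = -2035/2916, a_2 = 12395/5832, a_3 = -525215/104976.
Write the denominator as Q(τ) = 1 + q1*τ. Requiring Q*f - P = O(τ^4) with deg P <= 2 kills the coefficients of τ^3..τ^3 in Q*f:
  τ^3: a_3 + q1*a_2 = 0, i.e. -525215/104976 + (12395/5832)*q1 = 0.
Solving this linear system: q1 = 2839/1206.
The numerator is Q*f truncated at degree 2: P0 = a_0 = 185/486; P1 = a_1 + q1*a_0 = 29045/146529; P2 = a_2 + q1*a_1 = 424205/879174.


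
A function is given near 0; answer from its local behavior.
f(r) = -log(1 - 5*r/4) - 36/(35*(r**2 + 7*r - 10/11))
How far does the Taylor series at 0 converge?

The radius of convergence is -7/2 + (1/22)*sqrt(6369).

Denominator factor (r**2 + 7*r - 10/11): discriminant 579/11, real irrational roots -7/2 + (1/22)*sqrt(6369) and -7/2 - (1/22)*sqrt(6369); poles of order 1, moduli -7/2 + (1/22)*sqrt(6369) and 7/2 + (1/22)*sqrt(6369).
Branch term (-1)*log(1 - r/(4/5)): its argument vanishes at r = 4/5, a logarithmic branch point, modulus 4/5.
The radius of convergence is the smallest modulus among the singular points: -7/2 + (1/22)*sqrt(6369).


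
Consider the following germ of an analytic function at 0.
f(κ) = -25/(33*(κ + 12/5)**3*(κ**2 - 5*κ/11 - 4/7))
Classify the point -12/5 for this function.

The denominator factor κ + 12/5 vanishes at -12/5 and appears to the power 3; the numerator there equals -25/33, nonzero, and no other factor vanishes.
Hence a pole whose order is the multiplicity, 3.

The point is a pole of order 3.


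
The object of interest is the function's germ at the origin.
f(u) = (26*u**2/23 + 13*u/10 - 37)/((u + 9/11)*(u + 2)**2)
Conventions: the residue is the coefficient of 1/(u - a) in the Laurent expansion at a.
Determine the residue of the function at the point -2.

At the order-2 pole -2 set g(u) = (u - (-2))^2*f(u) = (26*u**2/23 + 13*u/10 - 37)/(u + 9/11).
Order-2 pole: residue = g'(a); g'(-2) = 1082191/38870, so the residue is 1082191/38870.

The residue is 1082191/38870.


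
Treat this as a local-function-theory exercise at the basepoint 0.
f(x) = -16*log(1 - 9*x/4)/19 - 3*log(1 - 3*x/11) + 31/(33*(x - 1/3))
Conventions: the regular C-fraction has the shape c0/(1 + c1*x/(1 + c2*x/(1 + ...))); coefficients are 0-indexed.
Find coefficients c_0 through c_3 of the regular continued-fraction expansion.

Taylor coefficients (expand at 0): a_0 = -31/11, a_1 = -1200/209, a_2 = -53154/2299, a_3 = -7371567/101156.
c0 = a_0 = -31/11. Peel one level at a time: if S = 1 + c*x/S' with S'(0) = 1, then c is the x-coefficient of S and S' = c*x/(S - 1).
S_1 = c0/f = 1 + (-1200/589)*x + (-15467706/3816131)*x^2 + ...; c1 = -1200/589.
S_2 = c1*x/(S_1 - 1) = 1 + (-2577951/1295800)*x + (387549/110000)*x^2 + ...; c2 = -2577951/1295800.
S_3 = c2*x/(S_2 - 1) = 1 + (25362929/14321950)*x + ...; c3 = 25362929/14321950.

The regular C-fraction coefficients are [-31/11, -1200/589, -2577951/1295800, 25362929/14321950].


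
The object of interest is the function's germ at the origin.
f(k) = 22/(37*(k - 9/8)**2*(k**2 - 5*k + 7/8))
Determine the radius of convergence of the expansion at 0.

Denominator factor (k**2 - 5*k + 7/8): discriminant 43/2, real irrational roots 5/2 + (1/4)*sqrt(86) and 5/2 - (1/4)*sqrt(86); poles of order 1, moduli 5/2 + (1/4)*sqrt(86) and 5/2 - (1/4)*sqrt(86).
Denominator factor (k - 9/8)^2: pole of order 2 at 9/8, modulus 9/8.
The radius of convergence is the smallest modulus among the singular points: 5/2 - (1/4)*sqrt(86).

The radius of convergence is 5/2 - (1/4)*sqrt(86).


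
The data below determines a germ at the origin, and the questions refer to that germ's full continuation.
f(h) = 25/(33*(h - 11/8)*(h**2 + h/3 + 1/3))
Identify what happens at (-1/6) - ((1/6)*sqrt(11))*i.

The denominator factor h**2 + h/3 + 1/3 vanishes at (-1/6) - ((1/6)*sqrt(11))*i and appears to the power 1; the numerator there equals 25/33, nonzero, and no other factor vanishes.
Hence a pole whose order is the multiplicity, 1.

The point is a pole of order 1.


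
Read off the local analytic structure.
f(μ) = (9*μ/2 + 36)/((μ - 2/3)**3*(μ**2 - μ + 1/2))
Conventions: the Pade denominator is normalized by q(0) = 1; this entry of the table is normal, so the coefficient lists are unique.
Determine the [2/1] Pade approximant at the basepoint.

The Pade approximant has numerator coefficients [-243, -7287/8, -24321/16]; denominator coefficients [1, -233/81].

Taylor coefficients needed (expand at 0): a_0 = -243, a_1 = -12879/8, a_2 = -98415/16, a_3 = -283095/16.
Write the denominator as Q(μ) = 1 + q1*μ. Requiring Q*f - P = O(μ^4) with deg P <= 2 kills the coefficients of μ^3..μ^3 in Q*f:
  μ^3: a_3 + q1*a_2 = 0, i.e. -283095/16 + (-98415/16)*q1 = 0.
Solving this linear system: q1 = -233/81.
The numerator is Q*f truncated at degree 2: P0 = a_0 = -243; P1 = a_1 + q1*a_0 = -7287/8; P2 = a_2 + q1*a_1 = -24321/16.


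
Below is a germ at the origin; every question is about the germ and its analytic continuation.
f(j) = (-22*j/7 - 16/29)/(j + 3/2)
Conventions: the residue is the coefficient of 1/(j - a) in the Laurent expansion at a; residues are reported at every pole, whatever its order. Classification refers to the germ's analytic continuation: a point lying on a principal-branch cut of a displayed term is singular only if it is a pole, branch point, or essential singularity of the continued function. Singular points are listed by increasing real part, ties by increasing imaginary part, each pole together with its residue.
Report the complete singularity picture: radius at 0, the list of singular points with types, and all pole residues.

Radius of convergence at 0: 3/2.
At -3/2: a pole of order 1; residue 845/203.

Denominator factor (j + 3/2): pole of order 1 at -3/2, modulus 3/2.
The radius of convergence is the smallest modulus among the singular points: 3/2.
At the order-1 pole -3/2 set g(j) = (j - (-3/2))*f(j) = -22*j/7 - 16/29.
Simple pole: residue = g(a) at a = -3/2, which is 845/203.


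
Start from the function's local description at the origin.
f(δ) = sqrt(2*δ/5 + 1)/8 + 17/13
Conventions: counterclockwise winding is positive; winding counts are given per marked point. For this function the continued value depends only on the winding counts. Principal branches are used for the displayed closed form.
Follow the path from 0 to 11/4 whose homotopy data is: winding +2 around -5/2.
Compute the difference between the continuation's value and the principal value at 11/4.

The rational part is single-valued and drops out of the difference; each branch term changes only by its own monodromy.
(1/8)*sqrt(1 - δ/(-5/2)): winding +2 is even, the square root returns to the same sheet, contribution 0.
Summing the contributions at δ = 11/4 gives 0.

Continued minus principal equals 0.


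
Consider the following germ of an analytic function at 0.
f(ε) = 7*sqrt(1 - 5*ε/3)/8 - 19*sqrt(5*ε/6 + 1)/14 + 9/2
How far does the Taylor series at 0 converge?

Branch term (-19/14)*sqrt(1 - ε/(-6/5)): its argument vanishes at ε = -6/5, a square-root branch point, modulus 6/5.
Branch term (7/8)*sqrt(1 - ε/(3/5)): its argument vanishes at ε = 3/5, a square-root branch point, modulus 3/5.
The radius of convergence is the smallest modulus among the singular points: 3/5.

The radius of convergence is 3/5.


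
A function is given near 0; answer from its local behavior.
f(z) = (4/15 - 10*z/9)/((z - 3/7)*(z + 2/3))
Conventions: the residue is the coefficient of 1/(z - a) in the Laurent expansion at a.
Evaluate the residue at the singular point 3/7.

At the order-1 pole 3/7 set g(z) = (z - (3/7))*f(z) = (4/15 - 10*z/9)/(z + 2/3).
Simple pole: residue = g(a) at a = 3/7, which is -22/115.

The residue is -22/115.


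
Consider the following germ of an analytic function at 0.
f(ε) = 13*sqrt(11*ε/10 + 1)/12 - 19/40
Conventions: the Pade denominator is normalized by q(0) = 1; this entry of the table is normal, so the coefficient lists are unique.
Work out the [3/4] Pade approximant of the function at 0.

Taylor coefficients needed (expand at 0): a_0 = 73/120, a_1 = 143/240, a_2 = -1573/9600, a_3 = 17303/192000, a_4 = -190333/3072000, a_5 = 14655641/307200000, a_6 = -161212051/4096000000, a_7 = 2786665453/81920000000.
Write the denominator as Q(ε) = 1 + q1*ε + q2*ε^2 + q3*ε^3 + q4*ε^4. Requiring Q*f - P = O(ε^8) with deg P <= 3 kills the coefficients of ε^4..ε^7 in Q*f:
  ε^4: a_4 + q1*a_3 + q2*a_2 + q3*a_1 + q4*a_0 = 0, i.e. -190333/3072000 + (17303/192000)*q1 + (-1573/9600)*q2 + (143/240)*q3 + (73/120)*q4 = 0.
  ε^5: a_5 + q1*a_4 + q2*a_3 + q3*a_2 + q4*a_1 = 0, i.e. 14655641/307200000 + (-190333/3072000)*q1 + (17303/192000)*q2 + (-1573/9600)*q3 + (143/240)*q4 = 0.
  ε^6: a_6 + q1*a_5 + q2*a_4 + q3*a_3 + q4*a_2 = 0, i.e. -161212051/4096000000 + (14655641/307200000)*q1 + (-190333/3072000)*q2 + (17303/192000)*q3 + (-1573/9600)*q4 = 0.
  ε^7: a_7 + q1*a_6 + q2*a_5 + q3*a_4 + q4*a_3 = 0, i.e. 2786665453/81920000000 + (-161212051/4096000000)*q1 + (14655641/307200000)*q2 + (-190333/3072000)*q3 + (17303/192000)*q4 = 0.
Solving this linear system: q1 = 26719/17060, q2 = 87483/136480, q3 = 616253/13648000, q4 = -190333/109184000.
The numerator is Q*f truncated at degree 3: P0 = a_0 = 73/120; P1 = a_1 + q1*a_0 = 1056759/682400; P2 = a_2 + q1*a_1 + q2*a_0 = 6328663/5459200; P3 = a_3 + q1*a_2 + q2*a_1 + q3*a_0 = 132598213/545920000.

The Pade approximant has numerator coefficients [73/120, 1056759/682400, 6328663/5459200, 132598213/545920000]; denominator coefficients [1, 26719/17060, 87483/136480, 616253/13648000, -190333/109184000].


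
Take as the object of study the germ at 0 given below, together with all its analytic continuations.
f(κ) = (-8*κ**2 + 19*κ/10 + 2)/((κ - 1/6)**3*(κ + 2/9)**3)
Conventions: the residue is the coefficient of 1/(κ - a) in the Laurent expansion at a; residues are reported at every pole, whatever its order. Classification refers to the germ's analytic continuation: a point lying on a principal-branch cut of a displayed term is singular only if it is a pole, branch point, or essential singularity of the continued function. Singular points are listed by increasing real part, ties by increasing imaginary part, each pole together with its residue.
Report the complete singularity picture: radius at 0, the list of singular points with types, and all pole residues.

Radius of convergence at 0: 1/6.
At -2/9: a pole of order 3; residue -115747704/84035.
At 1/6: a pole of order 3; residue 115747704/84035.

Denominator factor (κ - 1/6)^3: pole of order 3 at 1/6, modulus 1/6.
Denominator factor (κ + 2/9)^3: pole of order 3 at -2/9, modulus 2/9.
The radius of convergence is the smallest modulus among the singular points: 1/6.
At the order-3 pole -2/9 set g(κ) = (κ - (-2/9))^3*f(κ) = (-8*κ**2 + 19*κ/10 + 2)/(κ - 1/6)**3.
Order-3 pole: residue = g''(a)/2; g''(-2/9) = -231495408/84035, so the residue is -115747704/84035.
At the order-3 pole 1/6 set g(κ) = (κ - (1/6))^3*f(κ) = (-8*κ**2 + 19*κ/10 + 2)/(κ + 2/9)**3.
Order-3 pole: residue = g''(a)/2; g''(1/6) = 231495408/84035, so the residue is 115747704/84035.
List the singular points by increasing real part (a conjugate pair: the negative imaginary part first).


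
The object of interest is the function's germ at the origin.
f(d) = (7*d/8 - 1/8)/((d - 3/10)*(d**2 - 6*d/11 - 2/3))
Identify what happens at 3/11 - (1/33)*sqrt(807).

The denominator factor d**2 - 6*d/11 - 2/3 vanishes at 3/11 - (1/33)*sqrt(807) and appears to the power 1; the numerator there equals 5/44 - (7/264)*sqrt(807), nonzero, and no other factor vanishes.
Hence a pole whose order is the multiplicity, 1.

The point is a pole of order 1.


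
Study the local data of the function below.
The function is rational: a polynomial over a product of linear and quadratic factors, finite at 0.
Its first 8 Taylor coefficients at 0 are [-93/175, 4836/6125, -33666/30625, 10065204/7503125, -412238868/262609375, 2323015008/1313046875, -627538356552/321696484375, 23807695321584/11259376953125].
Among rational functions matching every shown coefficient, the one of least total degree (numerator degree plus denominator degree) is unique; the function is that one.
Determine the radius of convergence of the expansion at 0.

The radius of convergence is -11/14 + (1/14)*sqrt(611).

No rational of total degree below 3 reproduces all 8 coefficients; solving the [0/3] Pade equations on them gives f(χ) = 31/(20*(χ + 7/6)*(χ**2 - 11*χ/7 - 5/2)), whose expansion matches every shown term.
Denominator factor (χ**2 - 11*χ/7 - 5/2): discriminant 611/49, real irrational roots 11/14 + (1/14)*sqrt(611) and 11/14 - (1/14)*sqrt(611); poles of order 1, moduli 11/14 + (1/14)*sqrt(611) and -11/14 + (1/14)*sqrt(611).
Denominator factor (χ + 7/6): pole of order 1 at -7/6, modulus 7/6.
The radius of convergence is the smallest modulus among the singular points: -11/14 + (1/14)*sqrt(611).


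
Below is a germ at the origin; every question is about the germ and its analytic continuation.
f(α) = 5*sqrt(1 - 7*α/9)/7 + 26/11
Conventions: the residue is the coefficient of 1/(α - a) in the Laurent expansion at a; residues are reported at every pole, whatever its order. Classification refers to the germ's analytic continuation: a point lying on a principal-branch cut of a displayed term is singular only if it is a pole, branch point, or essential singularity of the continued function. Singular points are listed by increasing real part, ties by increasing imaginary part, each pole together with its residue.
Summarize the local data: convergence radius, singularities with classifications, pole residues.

Branch term (5/7)*sqrt(1 - α/(9/7)): its argument vanishes at α = 9/7, a square-root branch point, modulus 9/7.
The radius of convergence is the smallest modulus among the singular points: 9/7.

Radius of convergence at 0: 9/7.
At 9/7: an algebraic (square-root) branch point.


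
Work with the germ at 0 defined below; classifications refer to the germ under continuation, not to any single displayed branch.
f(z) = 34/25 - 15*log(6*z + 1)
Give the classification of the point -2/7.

The point is a regular point.

There is no denominator, hence no pole anywhere.
Branch term log(1 - z/(-1/6)): argument at -2/7 is -5/7, nonzero, so -2/7 is not its branch point (a point on a principal cut is still regular for the continued germ).
So the germ continues analytically to -2/7.


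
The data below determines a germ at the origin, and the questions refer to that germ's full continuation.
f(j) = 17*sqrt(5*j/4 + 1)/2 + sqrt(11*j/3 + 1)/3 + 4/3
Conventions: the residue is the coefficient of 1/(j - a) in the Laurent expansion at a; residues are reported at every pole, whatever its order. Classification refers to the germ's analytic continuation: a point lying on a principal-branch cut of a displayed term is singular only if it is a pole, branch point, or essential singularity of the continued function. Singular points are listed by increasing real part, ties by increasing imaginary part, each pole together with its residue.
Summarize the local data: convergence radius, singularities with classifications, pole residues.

Branch term (17/2)*sqrt(1 - j/(-4/5)): its argument vanishes at j = -4/5, a square-root branch point, modulus 4/5.
Branch term (1/3)*sqrt(1 - j/(-3/11)): its argument vanishes at j = -3/11, a square-root branch point, modulus 3/11.
The radius of convergence is the smallest modulus among the singular points: 3/11.
List the singular points by increasing real part (a conjugate pair: the negative imaginary part first).

Radius of convergence at 0: 3/11.
At -4/5: an algebraic (square-root) branch point.
At -3/11: an algebraic (square-root) branch point.


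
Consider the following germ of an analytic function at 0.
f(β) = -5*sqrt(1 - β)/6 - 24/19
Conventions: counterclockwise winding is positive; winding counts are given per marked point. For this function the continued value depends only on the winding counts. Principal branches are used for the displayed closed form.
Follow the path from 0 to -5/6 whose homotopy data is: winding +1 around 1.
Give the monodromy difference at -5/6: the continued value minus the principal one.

Continued minus principal equals (5/18)*sqrt(66).

The rational part is single-valued and drops out of the difference; each branch term changes only by its own monodromy.
(-5/6)*sqrt(1 - β/(1)): winding +1 is odd, the square root flips sign, contributing -2*(-5/6)*sqrt(1 - (-5/6)/(1)) = -2*(-5/6)*sqrt(11/6) = (5/18)*sqrt(66).
Summing the contributions at β = -5/6 gives (5/18)*sqrt(66).


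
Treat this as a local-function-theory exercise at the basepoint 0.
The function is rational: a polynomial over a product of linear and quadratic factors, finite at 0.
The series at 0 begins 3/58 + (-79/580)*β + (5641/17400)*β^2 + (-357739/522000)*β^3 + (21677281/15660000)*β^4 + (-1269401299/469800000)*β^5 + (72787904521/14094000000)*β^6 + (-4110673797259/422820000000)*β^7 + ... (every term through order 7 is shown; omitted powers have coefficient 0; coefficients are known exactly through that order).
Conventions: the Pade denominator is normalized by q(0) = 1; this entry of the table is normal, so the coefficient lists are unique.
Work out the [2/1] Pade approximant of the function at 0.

Taylor coefficients needed (read off): a_0 = 3/58, a_1 = -79/580, a_2 = 5641/17400, a_3 = -357739/522000.
Write the denominator as Q(β) = 1 + q1*β. Requiring Q*f - P = O(β^4) with deg P <= 2 kills the coefficients of β^3..β^3 in Q*f:
  β^3: a_3 + q1*a_2 = 0, i.e. -357739/522000 + (5641/17400)*q1 = 0.
Solving this linear system: q1 = 357739/169230.
The numerator is Q*f truncated at degree 2: P0 = a_0 = 3/58; P1 = a_1 + q1*a_0 = -4395/163589; P2 = a_2 + q1*a_1 = 11865/327178.

The Pade approximant has numerator coefficients [3/58, -4395/163589, 11865/327178]; denominator coefficients [1, 357739/169230].


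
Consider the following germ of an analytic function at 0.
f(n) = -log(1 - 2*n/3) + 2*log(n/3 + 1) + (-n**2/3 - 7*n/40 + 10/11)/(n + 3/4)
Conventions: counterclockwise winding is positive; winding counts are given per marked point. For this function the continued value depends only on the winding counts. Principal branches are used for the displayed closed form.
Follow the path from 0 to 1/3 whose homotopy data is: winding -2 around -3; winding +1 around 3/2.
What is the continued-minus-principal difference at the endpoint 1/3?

The rational part is single-valued and drops out of the difference; each branch term changes only by its own monodromy.
(2)*log(1 - n/(-3)): each positive loop around -3 adds 2*pi*i to the log, so winding -2 contributes (2)*(-2)*2*pi*i = -(8)*pi*i.
(-1)*log(1 - n/(3/2)): each positive loop around 3/2 adds 2*pi*i to the log, so winding +1 contributes (-1)*(1)*2*pi*i = -(2)*pi*i.
Summing the contributions at n = 1/3 gives -(10)*pi*i.

Continued minus principal equals -(10)*pi*i.


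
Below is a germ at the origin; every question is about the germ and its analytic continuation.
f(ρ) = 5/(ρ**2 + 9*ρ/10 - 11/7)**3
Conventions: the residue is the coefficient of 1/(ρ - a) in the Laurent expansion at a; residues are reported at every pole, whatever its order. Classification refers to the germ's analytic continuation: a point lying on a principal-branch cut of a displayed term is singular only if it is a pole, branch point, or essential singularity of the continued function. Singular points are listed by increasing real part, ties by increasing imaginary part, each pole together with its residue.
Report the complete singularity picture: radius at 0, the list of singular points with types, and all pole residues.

Denominator factor (ρ**2 + 9*ρ/10 - 11/7)^3: discriminant 4967/700, real irrational roots -9/20 + (1/140)*sqrt(34769) and -9/20 - (1/140)*sqrt(34769); poles of order 3, moduli -9/20 + (1/140)*sqrt(34769) and 9/20 + (1/140)*sqrt(34769).
The radius of convergence is the smallest modulus among the singular points: -9/20 + (1/140)*sqrt(34769).
The factor ρ**2 + 9*ρ/10 - 11/7 splits as (ρ - a)(ρ - a') with a = -9/20 - (1/140)*sqrt(34769), a' = -9/20 + (1/140)*sqrt(34769). At the order-3 pole a set g(ρ) = (ρ - a)^3*f(ρ) = [5] / (ρ - a')^3.
Order-3 pole: residue = g''(a)/2; g''(-9/20 - (1/140)*sqrt(34769)) = -(294000000/122541299063)*sqrt(34769), so the residue is -(147000000/122541299063)*sqrt(34769).
The factor ρ**2 + 9*ρ/10 - 11/7 splits as (ρ - a)(ρ - a') with a = -9/20 + (1/140)*sqrt(34769), a' = -9/20 - (1/140)*sqrt(34769). At the order-3 pole a set g(ρ) = (ρ - a)^3*f(ρ) = [5] / (ρ - a')^3.
Order-3 pole: residue = g''(a)/2; g''(-9/20 + (1/140)*sqrt(34769)) = (294000000/122541299063)*sqrt(34769), so the residue is (147000000/122541299063)*sqrt(34769).
List the singular points by increasing real part (a conjugate pair: the negative imaginary part first).

Radius of convergence at 0: -9/20 + (1/140)*sqrt(34769).
At -9/20 - (1/140)*sqrt(34769): a pole of order 3; residue -(147000000/122541299063)*sqrt(34769).
At -9/20 + (1/140)*sqrt(34769): a pole of order 3; residue (147000000/122541299063)*sqrt(34769).


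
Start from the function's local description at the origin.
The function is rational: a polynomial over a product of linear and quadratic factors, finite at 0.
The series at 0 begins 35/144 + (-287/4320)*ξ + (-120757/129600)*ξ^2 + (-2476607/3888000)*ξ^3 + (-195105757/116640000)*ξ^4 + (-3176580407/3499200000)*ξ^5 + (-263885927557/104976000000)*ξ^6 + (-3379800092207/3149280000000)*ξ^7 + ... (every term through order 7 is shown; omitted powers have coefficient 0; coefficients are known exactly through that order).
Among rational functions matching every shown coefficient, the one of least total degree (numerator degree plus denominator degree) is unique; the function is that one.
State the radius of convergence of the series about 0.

The radius of convergence is -3/5 + (1/10)*sqrt(186).

No rational of total degree below 5 reproduces all 8 coefficients; solving the [2/3] Pade equations on them gives f(ξ) = (-5*ξ**2/3 - ξ/5 + 5/16)/((ξ - 6/7)*(ξ**2 - 6*ξ/5 - 3/2)), whose expansion matches every shown term.
Denominator factor (ξ - 6/7): pole of order 1 at 6/7, modulus 6/7.
Denominator factor (ξ**2 - 6*ξ/5 - 3/2): discriminant 186/25, real irrational roots 3/5 + (1/10)*sqrt(186) and 3/5 - (1/10)*sqrt(186); poles of order 1, moduli 3/5 + (1/10)*sqrt(186) and -3/5 + (1/10)*sqrt(186).
The radius of convergence is the smallest modulus among the singular points: -3/5 + (1/10)*sqrt(186).


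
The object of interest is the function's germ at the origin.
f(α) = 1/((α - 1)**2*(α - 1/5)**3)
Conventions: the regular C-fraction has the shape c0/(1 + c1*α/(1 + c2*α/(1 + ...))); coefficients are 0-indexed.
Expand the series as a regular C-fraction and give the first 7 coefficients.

Taylor coefficients (expand at 0): a_0 = -125, a_1 = -2125, a_2 = -22875, a_3 = -199875, a_4 = -1548750, a_5 = -11100750, a_6 = -75340250.
c0 = a_0 = -125. Peel one level at a time: if S = 1 + c*α/S' with S'(0) = 1, then c is the α-coefficient of S and S' = c*α/(S - 1).
S_1 = c0/f = 1 + (-17)*α + (106)*α^2 + ...; c1 = -17.
S_2 = c1*α/(S_1 - 1) = 1 + (106/17)*α + (6306/289)*α^2 + ...; c2 = 106/17.
S_3 = c2*α/(S_2 - 1) = 1 + (-3153/901)*α + (24825/5618)*α^2 + ...; c3 = -3153/901.
S_4 = c3*α/(S_3 - 1) = 1 + (140675/111406)*α + (13206875/4418404)*α^2 + ...; c4 = 140675/111406.
S_5 = c4*α/(S_4 - 1) = 1 + (-1646975/695762)*α + (351125/657366)*α^2 + ...; c5 = -1646975/695762.
S_6 = c5*α/(S_5 - 1) = 1 + (278515/1234299)*α + ...; c6 = 278515/1234299.

The regular C-fraction coefficients are [-125, -17, 106/17, -3153/901, 140675/111406, -1646975/695762, 278515/1234299].


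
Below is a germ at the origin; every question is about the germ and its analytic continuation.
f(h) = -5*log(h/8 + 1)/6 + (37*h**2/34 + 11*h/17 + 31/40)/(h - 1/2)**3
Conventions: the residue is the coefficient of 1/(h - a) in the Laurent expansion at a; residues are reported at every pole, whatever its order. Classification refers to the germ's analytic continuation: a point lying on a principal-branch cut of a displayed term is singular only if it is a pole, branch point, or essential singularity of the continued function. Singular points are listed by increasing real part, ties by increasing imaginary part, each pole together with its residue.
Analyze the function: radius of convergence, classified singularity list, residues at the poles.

Denominator factor (h - 1/2)^3: pole of order 3 at 1/2, modulus 1/2.
Branch term (-5/6)*log(1 - h/(-8)): its argument vanishes at h = -8, a logarithmic branch point, modulus 8.
The radius of convergence is the smallest modulus among the singular points: 1/2.
The branch term is analytic at 1/2 and contributes nothing to the residue; only the rational part matters.
At the order-3 pole 1/2 set g(h) = (h - (1/2))^3*(rational part) = 37*h**2/34 + 11*h/17 + 31/40.
Order-3 pole: residue = g''(a)/2; g''(1/2) = 37/17, so the residue is 37/34.
List the singular points by increasing real part (a conjugate pair: the negative imaginary part first).

Radius of convergence at 0: 1/2.
At -8: a logarithmic branch point.
At 1/2: a pole of order 3; residue 37/34.


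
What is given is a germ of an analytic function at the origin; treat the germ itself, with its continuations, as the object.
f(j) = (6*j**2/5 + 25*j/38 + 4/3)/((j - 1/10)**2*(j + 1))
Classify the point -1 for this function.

The denominator factor j + 1 vanishes at -1 and appears to the power 1; the numerator there equals 1069/570, nonzero, and no other factor vanishes.
Hence a pole whose order is the multiplicity, 1.

The point is a pole of order 1.


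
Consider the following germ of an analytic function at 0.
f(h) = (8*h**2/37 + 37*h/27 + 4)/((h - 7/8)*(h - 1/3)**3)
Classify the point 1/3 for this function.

The point is a pole of order 3.

The denominator factor h - 1/3 vanishes at 1/3 and appears to the power 3; the numerator there equals 13429/2997, nonzero, and no other factor vanishes.
Hence a pole whose order is the multiplicity, 3.


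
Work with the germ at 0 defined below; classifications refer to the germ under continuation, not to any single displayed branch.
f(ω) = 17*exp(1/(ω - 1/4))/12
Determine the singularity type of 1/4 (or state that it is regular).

The point is an essential singularity.

The exponent 1/(ω - (1/4)) has a pole at 1/4, so exp(1/(ω - (1/4))) takes every nonzero value near it: an essential singularity (not a pole of any order).


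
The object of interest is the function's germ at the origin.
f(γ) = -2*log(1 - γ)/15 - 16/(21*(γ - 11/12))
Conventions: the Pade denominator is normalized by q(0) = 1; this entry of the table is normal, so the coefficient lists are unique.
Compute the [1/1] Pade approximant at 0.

The Pade approximant has numerator coefficients [64/77, 19454/99105]; denominator coefficients [1, -147557/145354].

Taylor coefficients needed (expand at 0): a_0 = 64/77, a_1 = 13214/12705, a_2 = 147557/139755.
Write the denominator as Q(γ) = 1 + q1*γ. Requiring Q*f - P = O(γ^3) with deg P <= 1 kills the coefficients of γ^2..γ^2 in Q*f:
  γ^2: a_2 + q1*a_1 = 0, i.e. 147557/139755 + (13214/12705)*q1 = 0.
Solving this linear system: q1 = -147557/145354.
The numerator is Q*f truncated at degree 1: P0 = a_0 = 64/77; P1 = a_1 + q1*a_0 = 19454/99105.


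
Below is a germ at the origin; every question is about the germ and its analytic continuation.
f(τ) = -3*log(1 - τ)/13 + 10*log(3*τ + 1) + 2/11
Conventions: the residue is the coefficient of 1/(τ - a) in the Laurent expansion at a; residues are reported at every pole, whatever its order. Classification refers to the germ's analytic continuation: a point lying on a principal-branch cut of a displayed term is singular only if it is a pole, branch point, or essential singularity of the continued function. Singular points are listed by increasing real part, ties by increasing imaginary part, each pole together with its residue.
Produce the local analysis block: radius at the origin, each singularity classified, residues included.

Branch term (10)*log(1 - τ/(-1/3)): its argument vanishes at τ = -1/3, a logarithmic branch point, modulus 1/3.
Branch term (-3/13)*log(1 - τ/(1)): its argument vanishes at τ = 1, a logarithmic branch point, modulus 1.
The radius of convergence is the smallest modulus among the singular points: 1/3.
List the singular points by increasing real part (a conjugate pair: the negative imaginary part first).

Radius of convergence at 0: 1/3.
At -1/3: a logarithmic branch point.
At 1: a logarithmic branch point.


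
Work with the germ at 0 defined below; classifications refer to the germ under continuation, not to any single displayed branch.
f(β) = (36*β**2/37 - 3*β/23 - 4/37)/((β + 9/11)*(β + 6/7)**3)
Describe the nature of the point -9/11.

The denominator factor β + 9/11 vanishes at -9/11 and appears to the power 1; the numerator there equals 66925/102971, nonzero, and no other factor vanishes.
Hence a pole whose order is the multiplicity, 1.

The point is a pole of order 1.


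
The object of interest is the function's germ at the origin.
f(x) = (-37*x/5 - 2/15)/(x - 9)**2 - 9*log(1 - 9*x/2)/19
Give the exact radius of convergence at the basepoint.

Denominator factor (x - 9)^2: pole of order 2 at 9, modulus 9.
Branch term (-9/19)*log(1 - x/(2/9)): its argument vanishes at x = 2/9, a logarithmic branch point, modulus 2/9.
The radius of convergence is the smallest modulus among the singular points: 2/9.

The radius of convergence is 2/9.


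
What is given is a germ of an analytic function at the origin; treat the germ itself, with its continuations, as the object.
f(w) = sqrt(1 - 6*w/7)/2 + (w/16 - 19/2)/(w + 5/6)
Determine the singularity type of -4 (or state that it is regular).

Denominator factors: w + 5/6 = -19/6 at w = -4 — none vanishes.
Branch term sqrt(1 - w/(7/6)): argument at -4 is 31/7, nonzero, so -4 is not its branch point (a point on a principal cut is still regular for the continued germ).
So the germ continues analytically to -4.

The point is a regular point.


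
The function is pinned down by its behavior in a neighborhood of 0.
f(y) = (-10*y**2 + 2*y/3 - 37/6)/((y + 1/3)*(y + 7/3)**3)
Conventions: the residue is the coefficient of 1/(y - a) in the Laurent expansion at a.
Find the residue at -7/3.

The residue is 15/16.

At the order-3 pole -7/3 set g(y) = (y - (-7/3))^3*f(y) = (-10*y**2 + 2*y/3 - 37/6)/(y + 1/3).
Order-3 pole: residue = g''(a)/2; g''(-7/3) = 15/8, so the residue is 15/16.


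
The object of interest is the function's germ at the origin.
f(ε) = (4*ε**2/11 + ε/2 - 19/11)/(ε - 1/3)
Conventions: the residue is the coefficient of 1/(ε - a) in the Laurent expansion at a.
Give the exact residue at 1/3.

At the order-1 pole 1/3 set g(ε) = (ε - (1/3))*f(ε) = 4*ε**2/11 + ε/2 - 19/11.
Simple pole: residue = g(a) at a = 1/3, which is -301/198.

The residue is -301/198.


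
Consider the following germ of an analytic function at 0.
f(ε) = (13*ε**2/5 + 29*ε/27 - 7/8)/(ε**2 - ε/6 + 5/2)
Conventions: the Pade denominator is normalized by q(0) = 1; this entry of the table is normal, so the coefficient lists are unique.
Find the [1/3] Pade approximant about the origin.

The Pade approximant has numerator coefficients [-7/20, 51265675519/53187109110]; denominator coefficients [1, -4707293663/2954839395, 1575419548/984946465, -19068009012/4924732325].

Taylor coefficients needed (expand at 0): a_0 = -7/20, a_1 = 1097/2700, a_2 = 48887/40500, a_3 = -49843/607500, a_4 = -4449673/9112500.
Write the denominator as Q(ε) = 1 + q1*ε + q2*ε^2 + q3*ε^3. Requiring Q*f - P = O(ε^5) with deg P <= 1 kills the coefficients of ε^2..ε^4 in Q*f:
  ε^2: a_2 + q1*a_1 + q2*a_0 = 0, i.e. 48887/40500 + (1097/2700)*q1 + (-7/20)*q2 = 0.
  ε^3: a_3 + q1*a_2 + q2*a_1 + q3*a_0 = 0, i.e. -49843/607500 + (48887/40500)*q1 + (1097/2700)*q2 + (-7/20)*q3 = 0.
  ε^4: a_4 + q1*a_3 + q2*a_2 + q3*a_1 = 0, i.e. -4449673/9112500 + (-49843/607500)*q1 + (48887/40500)*q2 + (1097/2700)*q3 = 0.
Solving this linear system: q1 = -4707293663/2954839395, q2 = 1575419548/984946465, q3 = -19068009012/4924732325.
The numerator is Q*f truncated at degree 1: P0 = a_0 = -7/20; P1 = a_1 + q1*a_0 = 51265675519/53187109110.


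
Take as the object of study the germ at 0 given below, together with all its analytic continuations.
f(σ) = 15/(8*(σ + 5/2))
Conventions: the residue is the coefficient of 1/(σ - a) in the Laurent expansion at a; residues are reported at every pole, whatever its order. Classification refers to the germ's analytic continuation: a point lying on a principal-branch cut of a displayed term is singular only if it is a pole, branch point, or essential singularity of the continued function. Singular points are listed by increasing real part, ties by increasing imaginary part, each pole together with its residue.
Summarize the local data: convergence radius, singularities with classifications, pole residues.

Denominator factor (σ + 5/2): pole of order 1 at -5/2, modulus 5/2.
The radius of convergence is the smallest modulus among the singular points: 5/2.
At the order-1 pole -5/2 set g(σ) = (σ - (-5/2))*f(σ) = 15/8.
Simple pole: residue = g(a) at a = -5/2, which is 15/8.

Radius of convergence at 0: 5/2.
At -5/2: a pole of order 1; residue 15/8.


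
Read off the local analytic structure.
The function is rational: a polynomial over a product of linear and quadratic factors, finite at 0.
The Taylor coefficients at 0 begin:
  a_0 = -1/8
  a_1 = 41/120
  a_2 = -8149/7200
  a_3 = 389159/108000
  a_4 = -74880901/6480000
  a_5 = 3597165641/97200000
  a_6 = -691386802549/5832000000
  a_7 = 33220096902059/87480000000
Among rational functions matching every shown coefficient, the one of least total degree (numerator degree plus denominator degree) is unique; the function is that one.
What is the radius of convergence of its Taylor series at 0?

The radius of convergence is 4 - (2/5)*sqrt(85).

No rational of total degree below 3 reproduces all 8 coefficients; solving the [0/3] Pade equations on them gives f(φ) = 1/(2*(φ - 5/3)*(φ**2 + 8*φ + 12/5)), whose expansion matches every shown term.
Denominator factor (φ**2 + 8*φ + 12/5): discriminant 272/5, real irrational roots -4 + (2/5)*sqrt(85) and -4 - (2/5)*sqrt(85); poles of order 1, moduli 4 - (2/5)*sqrt(85) and 4 + (2/5)*sqrt(85).
Denominator factor (φ - 5/3): pole of order 1 at 5/3, modulus 5/3.
The radius of convergence is the smallest modulus among the singular points: 4 - (2/5)*sqrt(85).


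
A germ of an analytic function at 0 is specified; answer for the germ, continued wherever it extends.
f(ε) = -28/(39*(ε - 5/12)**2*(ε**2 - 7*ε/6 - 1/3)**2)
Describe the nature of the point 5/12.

The point is a pole of order 2.

The denominator factor ε - 5/12 vanishes at 5/12 and appears to the power 2; the numerator there equals -28/39, nonzero, and no other factor vanishes.
Hence a pole whose order is the multiplicity, 2.


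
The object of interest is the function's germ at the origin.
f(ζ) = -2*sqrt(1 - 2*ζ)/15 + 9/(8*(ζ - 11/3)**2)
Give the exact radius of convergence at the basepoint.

Denominator factor (ζ - 11/3)^2: pole of order 2 at 11/3, modulus 11/3.
Branch term (-2/15)*sqrt(1 - ζ/(1/2)): its argument vanishes at ζ = 1/2, a square-root branch point, modulus 1/2.
The radius of convergence is the smallest modulus among the singular points: 1/2.

The radius of convergence is 1/2.


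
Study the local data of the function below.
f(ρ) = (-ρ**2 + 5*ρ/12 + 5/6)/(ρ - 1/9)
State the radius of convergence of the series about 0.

The radius of convergence is 1/9.

Denominator factor (ρ - 1/9): pole of order 1 at 1/9, modulus 1/9.
The radius of convergence is the smallest modulus among the singular points: 1/9.


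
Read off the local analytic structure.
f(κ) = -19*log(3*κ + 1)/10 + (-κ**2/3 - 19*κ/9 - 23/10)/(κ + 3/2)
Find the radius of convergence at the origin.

Denominator factor (κ + 3/2): pole of order 1 at -3/2, modulus 3/2.
Branch term (-19/10)*log(1 - κ/(-1/3)): its argument vanishes at κ = -1/3, a logarithmic branch point, modulus 1/3.
The radius of convergence is the smallest modulus among the singular points: 1/3.

The radius of convergence is 1/3.


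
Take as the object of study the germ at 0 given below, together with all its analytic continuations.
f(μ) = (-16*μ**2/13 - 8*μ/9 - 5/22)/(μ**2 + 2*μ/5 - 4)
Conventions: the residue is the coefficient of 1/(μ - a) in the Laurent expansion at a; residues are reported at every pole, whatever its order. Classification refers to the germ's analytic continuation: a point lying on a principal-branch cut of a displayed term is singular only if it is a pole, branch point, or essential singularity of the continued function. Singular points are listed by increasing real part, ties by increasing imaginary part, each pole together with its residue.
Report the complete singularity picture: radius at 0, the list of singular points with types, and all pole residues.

Radius of convergence at 0: -1/5 + (1/5)*sqrt(101).
At -1/5 - (1/5)*sqrt(101): a pole of order 1; residue -116/585 + (326321/2599740)*sqrt(101).
At -1/5 + (1/5)*sqrt(101): a pole of order 1; residue -116/585 - (326321/2599740)*sqrt(101).

Denominator factor (μ**2 + 2*μ/5 - 4): discriminant 404/25, real irrational roots -1/5 + (1/5)*sqrt(101) and -1/5 - (1/5)*sqrt(101); poles of order 1, moduli -1/5 + (1/5)*sqrt(101) and 1/5 + (1/5)*sqrt(101).
The radius of convergence is the smallest modulus among the singular points: -1/5 + (1/5)*sqrt(101).
The factor μ**2 + 2*μ/5 - 4 splits as (μ - a)(μ - a') with a = -1/5 - (1/5)*sqrt(101), a' = -1/5 + (1/5)*sqrt(101). At the order-1 pole a set g(μ) = (μ - a)*f(μ) = [-16*μ**2/13 - 8*μ/9 - 5/22] / (μ - a').
Simple pole: residue = g(a) at a = -1/5 - (1/5)*sqrt(101), which is -116/585 + (326321/2599740)*sqrt(101).
The factor μ**2 + 2*μ/5 - 4 splits as (μ - a)(μ - a') with a = -1/5 + (1/5)*sqrt(101), a' = -1/5 - (1/5)*sqrt(101). At the order-1 pole a set g(μ) = (μ - a)*f(μ) = [-16*μ**2/13 - 8*μ/9 - 5/22] / (μ - a').
Simple pole: residue = g(a) at a = -1/5 + (1/5)*sqrt(101), which is -116/585 - (326321/2599740)*sqrt(101).
List the singular points by increasing real part (a conjugate pair: the negative imaginary part first).
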